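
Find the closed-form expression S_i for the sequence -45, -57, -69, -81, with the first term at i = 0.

Check differences: -57 - -45 = -12
-69 - -57 = -12
Common difference d = -12.
First term a = -45.
Formula: S_i = -45 - 12*i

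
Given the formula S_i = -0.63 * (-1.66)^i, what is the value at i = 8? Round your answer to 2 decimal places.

S_8 = -0.63 * (-1.66)^8 ≈ -0.63 * 57.6587 ≈ -36.32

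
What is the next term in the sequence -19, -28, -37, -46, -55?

Differences: -28 - -19 = -9
This is an arithmetic sequence with common difference d = -9.
Next term = -55 + -9 = -64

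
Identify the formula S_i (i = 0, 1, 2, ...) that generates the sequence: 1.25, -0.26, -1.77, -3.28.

Check differences: -0.26 - 1.25 = -1.51
-1.77 - -0.26 = -1.51
Common difference d = -1.51.
First term a = 1.25.
Formula: S_i = 1.25 - 1.51*i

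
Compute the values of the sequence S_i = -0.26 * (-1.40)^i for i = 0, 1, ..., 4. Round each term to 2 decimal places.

This is a geometric sequence.
i=0: S_0 = -0.26 * (-1.4)^0 = -0.26
i=1: S_1 = -0.26 * (-1.4)^1 ≈ 0.36
i=2: S_2 = -0.26 * (-1.4)^2 ≈ -0.51
i=3: S_3 = -0.26 * (-1.4)^3 ≈ 0.71
i=4: S_4 = -0.26 * (-1.4)^4 ≈ -1.0
The first 5 terms are: [-0.26, 0.36, -0.51, 0.71, -1.0]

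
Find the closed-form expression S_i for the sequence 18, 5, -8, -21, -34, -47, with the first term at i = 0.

Check differences: 5 - 18 = -13
-8 - 5 = -13
Common difference d = -13.
First term a = 18.
Formula: S_i = 18 - 13*i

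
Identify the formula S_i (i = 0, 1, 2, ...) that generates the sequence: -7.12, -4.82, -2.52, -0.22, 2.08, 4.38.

Check differences: -4.82 - -7.12 = 2.3
-2.52 - -4.82 = 2.3
Common difference d = 2.3.
First term a = -7.12.
Formula: S_i = -7.12 + 2.30*i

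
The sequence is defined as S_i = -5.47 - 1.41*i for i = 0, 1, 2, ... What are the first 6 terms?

This is an arithmetic sequence.
i=0: S_0 = -5.47 + -1.41*0 = -5.47
i=1: S_1 = -5.47 + -1.41*1 = -6.88
i=2: S_2 = -5.47 + -1.41*2 = -8.29
i=3: S_3 = -5.47 + -1.41*3 = -9.7
i=4: S_4 = -5.47 + -1.41*4 = -11.11
i=5: S_5 = -5.47 + -1.41*5 = -12.52
The first 6 terms are: [-5.47, -6.88, -8.29, -9.7, -11.11, -12.52]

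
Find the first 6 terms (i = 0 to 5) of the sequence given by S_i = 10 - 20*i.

This is an arithmetic sequence.
i=0: S_0 = 10 + -20*0 = 10
i=1: S_1 = 10 + -20*1 = -10
i=2: S_2 = 10 + -20*2 = -30
i=3: S_3 = 10 + -20*3 = -50
i=4: S_4 = 10 + -20*4 = -70
i=5: S_5 = 10 + -20*5 = -90
The first 6 terms are: [10, -10, -30, -50, -70, -90]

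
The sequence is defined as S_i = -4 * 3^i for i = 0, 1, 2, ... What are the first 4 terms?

This is a geometric sequence.
i=0: S_0 = -4 * 3^0 = -4
i=1: S_1 = -4 * 3^1 = -12
i=2: S_2 = -4 * 3^2 = -36
i=3: S_3 = -4 * 3^3 = -108
The first 4 terms are: [-4, -12, -36, -108]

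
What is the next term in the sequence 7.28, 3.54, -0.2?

Differences: 3.54 - 7.28 = -3.74
This is an arithmetic sequence with common difference d = -3.74.
Next term = -0.2 + -3.74 = -3.94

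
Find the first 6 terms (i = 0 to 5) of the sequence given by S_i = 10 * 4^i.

This is a geometric sequence.
i=0: S_0 = 10 * 4^0 = 10
i=1: S_1 = 10 * 4^1 = 40
i=2: S_2 = 10 * 4^2 = 160
i=3: S_3 = 10 * 4^3 = 640
i=4: S_4 = 10 * 4^4 = 2560
i=5: S_5 = 10 * 4^5 = 10240
The first 6 terms are: [10, 40, 160, 640, 2560, 10240]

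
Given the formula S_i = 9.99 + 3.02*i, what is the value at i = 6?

S_6 = 9.99 + 3.02*6 = 9.99 + 18.12 = 28.11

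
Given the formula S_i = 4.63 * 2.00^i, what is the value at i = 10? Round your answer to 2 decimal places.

S_10 = 4.63 * 2.0^10 = 4.63 * 1024 = 4741.12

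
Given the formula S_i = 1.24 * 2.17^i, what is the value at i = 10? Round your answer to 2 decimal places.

S_10 = 1.24 * 2.17^10 ≈ 1.24 * 2315.247 ≈ 2870.91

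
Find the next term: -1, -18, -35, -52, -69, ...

Differences: -18 - -1 = -17
This is an arithmetic sequence with common difference d = -17.
Next term = -69 + -17 = -86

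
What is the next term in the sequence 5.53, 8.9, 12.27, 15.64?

Differences: 8.9 - 5.53 = 3.37
This is an arithmetic sequence with common difference d = 3.37.
Next term = 15.64 + 3.37 = 19.01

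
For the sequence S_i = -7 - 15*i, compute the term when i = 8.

S_8 = -7 + -15*8 = -7 + -120 = -127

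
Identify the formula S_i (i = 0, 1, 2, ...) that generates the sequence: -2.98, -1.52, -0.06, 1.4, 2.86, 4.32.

Check differences: -1.52 - -2.98 = 1.46
-0.06 - -1.52 = 1.46
Common difference d = 1.46.
First term a = -2.98.
Formula: S_i = -2.98 + 1.46*i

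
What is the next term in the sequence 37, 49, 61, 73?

Differences: 49 - 37 = 12
This is an arithmetic sequence with common difference d = 12.
Next term = 73 + 12 = 85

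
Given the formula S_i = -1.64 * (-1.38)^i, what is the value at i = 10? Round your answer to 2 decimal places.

S_10 = -1.64 * (-1.38)^10 ≈ -1.64 * 25.049 ≈ -41.08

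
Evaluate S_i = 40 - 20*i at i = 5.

S_5 = 40 + -20*5 = 40 + -100 = -60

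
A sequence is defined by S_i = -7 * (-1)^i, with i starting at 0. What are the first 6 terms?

This is a geometric sequence.
i=0: S_0 = -7 * (-1)^0 = -7
i=1: S_1 = -7 * (-1)^1 = 7
i=2: S_2 = -7 * (-1)^2 = -7
i=3: S_3 = -7 * (-1)^3 = 7
i=4: S_4 = -7 * (-1)^4 = -7
i=5: S_5 = -7 * (-1)^5 = 7
The first 6 terms are: [-7, 7, -7, 7, -7, 7]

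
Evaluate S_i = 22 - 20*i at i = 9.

S_9 = 22 + -20*9 = 22 + -180 = -158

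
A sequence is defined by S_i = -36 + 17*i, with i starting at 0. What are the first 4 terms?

This is an arithmetic sequence.
i=0: S_0 = -36 + 17*0 = -36
i=1: S_1 = -36 + 17*1 = -19
i=2: S_2 = -36 + 17*2 = -2
i=3: S_3 = -36 + 17*3 = 15
The first 4 terms are: [-36, -19, -2, 15]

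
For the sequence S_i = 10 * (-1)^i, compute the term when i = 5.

S_5 = 10 * (-1)^5 = 10 * -1 = -10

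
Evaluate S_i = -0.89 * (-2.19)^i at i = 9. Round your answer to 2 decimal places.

S_9 = -0.89 * (-2.19)^9 ≈ -0.89 * -1158.7694 ≈ 1031.3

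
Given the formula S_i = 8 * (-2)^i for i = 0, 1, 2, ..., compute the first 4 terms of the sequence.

This is a geometric sequence.
i=0: S_0 = 8 * (-2)^0 = 8
i=1: S_1 = 8 * (-2)^1 = -16
i=2: S_2 = 8 * (-2)^2 = 32
i=3: S_3 = 8 * (-2)^3 = -64
The first 4 terms are: [8, -16, 32, -64]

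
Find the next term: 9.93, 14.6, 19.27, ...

Differences: 14.6 - 9.93 = 4.67
This is an arithmetic sequence with common difference d = 4.67.
Next term = 19.27 + 4.67 = 23.94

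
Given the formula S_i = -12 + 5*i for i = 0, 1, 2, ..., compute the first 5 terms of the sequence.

This is an arithmetic sequence.
i=0: S_0 = -12 + 5*0 = -12
i=1: S_1 = -12 + 5*1 = -7
i=2: S_2 = -12 + 5*2 = -2
i=3: S_3 = -12 + 5*3 = 3
i=4: S_4 = -12 + 5*4 = 8
The first 5 terms are: [-12, -7, -2, 3, 8]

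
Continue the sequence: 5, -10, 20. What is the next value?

Ratios: -10 / 5 = -2.0
This is a geometric sequence with common ratio r = -2.
Next term = 20 * -2 = -40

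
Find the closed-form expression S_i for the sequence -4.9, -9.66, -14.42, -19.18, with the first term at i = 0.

Check differences: -9.66 - -4.9 = -4.76
-14.42 - -9.66 = -4.76
Common difference d = -4.76.
First term a = -4.9.
Formula: S_i = -4.90 - 4.76*i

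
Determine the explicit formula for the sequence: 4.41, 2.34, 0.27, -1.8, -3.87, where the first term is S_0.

Check differences: 2.34 - 4.41 = -2.07
0.27 - 2.34 = -2.07
Common difference d = -2.07.
First term a = 4.41.
Formula: S_i = 4.41 - 2.07*i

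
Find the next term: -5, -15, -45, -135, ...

Ratios: -15 / -5 = 3.0
This is a geometric sequence with common ratio r = 3.
Next term = -135 * 3 = -405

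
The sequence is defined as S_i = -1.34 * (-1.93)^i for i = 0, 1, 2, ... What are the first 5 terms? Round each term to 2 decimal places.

This is a geometric sequence.
i=0: S_0 = -1.34 * (-1.93)^0 = -1.34
i=1: S_1 = -1.34 * (-1.93)^1 ≈ 2.59
i=2: S_2 = -1.34 * (-1.93)^2 ≈ -4.99
i=3: S_3 = -1.34 * (-1.93)^3 ≈ 9.63
i=4: S_4 = -1.34 * (-1.93)^4 ≈ -18.59
The first 5 terms are: [-1.34, 2.59, -4.99, 9.63, -18.59]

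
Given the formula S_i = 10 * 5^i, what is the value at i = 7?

S_7 = 10 * 5^7 = 10 * 78125 = 781250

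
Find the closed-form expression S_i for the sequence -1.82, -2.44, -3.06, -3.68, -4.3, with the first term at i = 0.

Check differences: -2.44 - -1.82 = -0.62
-3.06 - -2.44 = -0.62
Common difference d = -0.62.
First term a = -1.82.
Formula: S_i = -1.82 - 0.62*i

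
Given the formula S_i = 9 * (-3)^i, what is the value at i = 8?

S_8 = 9 * (-3)^8 = 9 * 6561 = 59049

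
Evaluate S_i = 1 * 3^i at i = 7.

S_7 = 1 * 3^7 = 1 * 2187 = 2187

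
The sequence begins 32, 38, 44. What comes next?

Differences: 38 - 32 = 6
This is an arithmetic sequence with common difference d = 6.
Next term = 44 + 6 = 50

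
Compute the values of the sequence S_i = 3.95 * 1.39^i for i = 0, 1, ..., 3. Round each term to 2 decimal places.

This is a geometric sequence.
i=0: S_0 = 3.95 * 1.39^0 = 3.95
i=1: S_1 = 3.95 * 1.39^1 ≈ 5.49
i=2: S_2 = 3.95 * 1.39^2 ≈ 7.63
i=3: S_3 = 3.95 * 1.39^3 ≈ 10.61
The first 4 terms are: [3.95, 5.49, 7.63, 10.61]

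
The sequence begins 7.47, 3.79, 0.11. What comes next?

Differences: 3.79 - 7.47 = -3.68
This is an arithmetic sequence with common difference d = -3.68.
Next term = 0.11 + -3.68 = -3.57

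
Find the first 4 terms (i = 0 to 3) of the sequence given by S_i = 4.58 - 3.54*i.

This is an arithmetic sequence.
i=0: S_0 = 4.58 + -3.54*0 = 4.58
i=1: S_1 = 4.58 + -3.54*1 = 1.04
i=2: S_2 = 4.58 + -3.54*2 = -2.5
i=3: S_3 = 4.58 + -3.54*3 = -6.04
The first 4 terms are: [4.58, 1.04, -2.5, -6.04]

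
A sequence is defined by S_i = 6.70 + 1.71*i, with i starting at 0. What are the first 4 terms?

This is an arithmetic sequence.
i=0: S_0 = 6.7 + 1.71*0 = 6.7
i=1: S_1 = 6.7 + 1.71*1 = 8.41
i=2: S_2 = 6.7 + 1.71*2 = 10.12
i=3: S_3 = 6.7 + 1.71*3 = 11.83
The first 4 terms are: [6.7, 8.41, 10.12, 11.83]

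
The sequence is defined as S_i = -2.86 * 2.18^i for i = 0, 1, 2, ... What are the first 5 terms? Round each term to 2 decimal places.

This is a geometric sequence.
i=0: S_0 = -2.86 * 2.18^0 = -2.86
i=1: S_1 = -2.86 * 2.18^1 ≈ -6.23
i=2: S_2 = -2.86 * 2.18^2 ≈ -13.59
i=3: S_3 = -2.86 * 2.18^3 ≈ -29.63
i=4: S_4 = -2.86 * 2.18^4 ≈ -64.59
The first 5 terms are: [-2.86, -6.23, -13.59, -29.63, -64.59]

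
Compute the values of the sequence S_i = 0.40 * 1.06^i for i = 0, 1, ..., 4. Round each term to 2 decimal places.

This is a geometric sequence.
i=0: S_0 = 0.4 * 1.06^0 = 0.4
i=1: S_1 = 0.4 * 1.06^1 ≈ 0.42
i=2: S_2 = 0.4 * 1.06^2 ≈ 0.45
i=3: S_3 = 0.4 * 1.06^3 ≈ 0.48
i=4: S_4 = 0.4 * 1.06^4 ≈ 0.5
The first 5 terms are: [0.4, 0.42, 0.45, 0.48, 0.5]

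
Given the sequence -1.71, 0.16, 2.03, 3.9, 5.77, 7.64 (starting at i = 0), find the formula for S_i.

Check differences: 0.16 - -1.71 = 1.87
2.03 - 0.16 = 1.87
Common difference d = 1.87.
First term a = -1.71.
Formula: S_i = -1.71 + 1.87*i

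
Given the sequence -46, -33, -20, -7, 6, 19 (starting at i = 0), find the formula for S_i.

Check differences: -33 - -46 = 13
-20 - -33 = 13
Common difference d = 13.
First term a = -46.
Formula: S_i = -46 + 13*i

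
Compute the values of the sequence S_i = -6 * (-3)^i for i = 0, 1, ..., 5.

This is a geometric sequence.
i=0: S_0 = -6 * (-3)^0 = -6
i=1: S_1 = -6 * (-3)^1 = 18
i=2: S_2 = -6 * (-3)^2 = -54
i=3: S_3 = -6 * (-3)^3 = 162
i=4: S_4 = -6 * (-3)^4 = -486
i=5: S_5 = -6 * (-3)^5 = 1458
The first 6 terms are: [-6, 18, -54, 162, -486, 1458]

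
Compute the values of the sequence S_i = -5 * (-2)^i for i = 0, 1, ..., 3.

This is a geometric sequence.
i=0: S_0 = -5 * (-2)^0 = -5
i=1: S_1 = -5 * (-2)^1 = 10
i=2: S_2 = -5 * (-2)^2 = -20
i=3: S_3 = -5 * (-2)^3 = 40
The first 4 terms are: [-5, 10, -20, 40]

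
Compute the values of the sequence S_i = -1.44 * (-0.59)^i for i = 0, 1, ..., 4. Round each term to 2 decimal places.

This is a geometric sequence.
i=0: S_0 = -1.44 * (-0.59)^0 = -1.44
i=1: S_1 = -1.44 * (-0.59)^1 ≈ 0.85
i=2: S_2 = -1.44 * (-0.59)^2 ≈ -0.5
i=3: S_3 = -1.44 * (-0.59)^3 ≈ 0.3
i=4: S_4 = -1.44 * (-0.59)^4 ≈ -0.17
The first 5 terms are: [-1.44, 0.85, -0.5, 0.3, -0.17]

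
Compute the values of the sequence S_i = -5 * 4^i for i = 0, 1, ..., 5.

This is a geometric sequence.
i=0: S_0 = -5 * 4^0 = -5
i=1: S_1 = -5 * 4^1 = -20
i=2: S_2 = -5 * 4^2 = -80
i=3: S_3 = -5 * 4^3 = -320
i=4: S_4 = -5 * 4^4 = -1280
i=5: S_5 = -5 * 4^5 = -5120
The first 6 terms are: [-5, -20, -80, -320, -1280, -5120]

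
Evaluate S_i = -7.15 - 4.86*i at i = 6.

S_6 = -7.15 + -4.86*6 = -7.15 + -29.16 = -36.31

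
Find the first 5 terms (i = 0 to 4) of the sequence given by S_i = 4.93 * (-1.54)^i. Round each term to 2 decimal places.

This is a geometric sequence.
i=0: S_0 = 4.93 * (-1.54)^0 = 4.93
i=1: S_1 = 4.93 * (-1.54)^1 ≈ -7.59
i=2: S_2 = 4.93 * (-1.54)^2 ≈ 11.69
i=3: S_3 = 4.93 * (-1.54)^3 ≈ -18.01
i=4: S_4 = 4.93 * (-1.54)^4 ≈ 27.73
The first 5 terms are: [4.93, -7.59, 11.69, -18.01, 27.73]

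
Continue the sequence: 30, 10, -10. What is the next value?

Differences: 10 - 30 = -20
This is an arithmetic sequence with common difference d = -20.
Next term = -10 + -20 = -30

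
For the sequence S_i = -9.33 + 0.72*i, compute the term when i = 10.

S_10 = -9.33 + 0.72*10 = -9.33 + 7.2 = -2.13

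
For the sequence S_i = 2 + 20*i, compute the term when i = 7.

S_7 = 2 + 20*7 = 2 + 140 = 142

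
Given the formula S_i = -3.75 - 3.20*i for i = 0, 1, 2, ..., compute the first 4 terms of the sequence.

This is an arithmetic sequence.
i=0: S_0 = -3.75 + -3.2*0 = -3.75
i=1: S_1 = -3.75 + -3.2*1 = -6.95
i=2: S_2 = -3.75 + -3.2*2 = -10.15
i=3: S_3 = -3.75 + -3.2*3 = -13.35
The first 4 terms are: [-3.75, -6.95, -10.15, -13.35]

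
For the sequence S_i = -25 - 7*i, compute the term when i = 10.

S_10 = -25 + -7*10 = -25 + -70 = -95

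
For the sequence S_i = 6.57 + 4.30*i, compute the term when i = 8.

S_8 = 6.57 + 4.3*8 = 6.57 + 34.4 = 40.97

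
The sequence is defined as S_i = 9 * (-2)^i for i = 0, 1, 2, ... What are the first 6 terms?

This is a geometric sequence.
i=0: S_0 = 9 * (-2)^0 = 9
i=1: S_1 = 9 * (-2)^1 = -18
i=2: S_2 = 9 * (-2)^2 = 36
i=3: S_3 = 9 * (-2)^3 = -72
i=4: S_4 = 9 * (-2)^4 = 144
i=5: S_5 = 9 * (-2)^5 = -288
The first 6 terms are: [9, -18, 36, -72, 144, -288]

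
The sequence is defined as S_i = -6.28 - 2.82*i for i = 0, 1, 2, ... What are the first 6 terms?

This is an arithmetic sequence.
i=0: S_0 = -6.28 + -2.82*0 = -6.28
i=1: S_1 = -6.28 + -2.82*1 = -9.1
i=2: S_2 = -6.28 + -2.82*2 = -11.92
i=3: S_3 = -6.28 + -2.82*3 = -14.74
i=4: S_4 = -6.28 + -2.82*4 = -17.56
i=5: S_5 = -6.28 + -2.82*5 = -20.38
The first 6 terms are: [-6.28, -9.1, -11.92, -14.74, -17.56, -20.38]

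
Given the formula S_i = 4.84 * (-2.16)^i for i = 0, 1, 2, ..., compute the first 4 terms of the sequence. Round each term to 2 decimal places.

This is a geometric sequence.
i=0: S_0 = 4.84 * (-2.16)^0 = 4.84
i=1: S_1 = 4.84 * (-2.16)^1 ≈ -10.45
i=2: S_2 = 4.84 * (-2.16)^2 ≈ 22.58
i=3: S_3 = 4.84 * (-2.16)^3 ≈ -48.78
The first 4 terms are: [4.84, -10.45, 22.58, -48.78]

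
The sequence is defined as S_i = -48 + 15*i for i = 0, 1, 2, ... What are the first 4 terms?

This is an arithmetic sequence.
i=0: S_0 = -48 + 15*0 = -48
i=1: S_1 = -48 + 15*1 = -33
i=2: S_2 = -48 + 15*2 = -18
i=3: S_3 = -48 + 15*3 = -3
The first 4 terms are: [-48, -33, -18, -3]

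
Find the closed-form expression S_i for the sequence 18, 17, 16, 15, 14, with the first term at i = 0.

Check differences: 17 - 18 = -1
16 - 17 = -1
Common difference d = -1.
First term a = 18.
Formula: S_i = 18 - 1*i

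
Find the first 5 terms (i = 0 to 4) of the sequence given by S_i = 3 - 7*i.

This is an arithmetic sequence.
i=0: S_0 = 3 + -7*0 = 3
i=1: S_1 = 3 + -7*1 = -4
i=2: S_2 = 3 + -7*2 = -11
i=3: S_3 = 3 + -7*3 = -18
i=4: S_4 = 3 + -7*4 = -25
The first 5 terms are: [3, -4, -11, -18, -25]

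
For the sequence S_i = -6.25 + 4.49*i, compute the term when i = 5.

S_5 = -6.25 + 4.49*5 = -6.25 + 22.45 = 16.2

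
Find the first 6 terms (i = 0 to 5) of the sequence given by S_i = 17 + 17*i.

This is an arithmetic sequence.
i=0: S_0 = 17 + 17*0 = 17
i=1: S_1 = 17 + 17*1 = 34
i=2: S_2 = 17 + 17*2 = 51
i=3: S_3 = 17 + 17*3 = 68
i=4: S_4 = 17 + 17*4 = 85
i=5: S_5 = 17 + 17*5 = 102
The first 6 terms are: [17, 34, 51, 68, 85, 102]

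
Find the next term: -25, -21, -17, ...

Differences: -21 - -25 = 4
This is an arithmetic sequence with common difference d = 4.
Next term = -17 + 4 = -13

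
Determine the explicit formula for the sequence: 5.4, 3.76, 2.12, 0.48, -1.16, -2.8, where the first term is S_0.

Check differences: 3.76 - 5.4 = -1.64
2.12 - 3.76 = -1.64
Common difference d = -1.64.
First term a = 5.4.
Formula: S_i = 5.40 - 1.64*i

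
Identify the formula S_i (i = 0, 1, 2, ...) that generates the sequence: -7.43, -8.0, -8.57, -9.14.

Check differences: -8.0 - -7.43 = -0.57
-8.57 - -8.0 = -0.57
Common difference d = -0.57.
First term a = -7.43.
Formula: S_i = -7.43 - 0.57*i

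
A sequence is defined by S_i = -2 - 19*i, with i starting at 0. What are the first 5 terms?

This is an arithmetic sequence.
i=0: S_0 = -2 + -19*0 = -2
i=1: S_1 = -2 + -19*1 = -21
i=2: S_2 = -2 + -19*2 = -40
i=3: S_3 = -2 + -19*3 = -59
i=4: S_4 = -2 + -19*4 = -78
The first 5 terms are: [-2, -21, -40, -59, -78]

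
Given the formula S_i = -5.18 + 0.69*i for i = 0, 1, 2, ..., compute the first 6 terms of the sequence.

This is an arithmetic sequence.
i=0: S_0 = -5.18 + 0.69*0 = -5.18
i=1: S_1 = -5.18 + 0.69*1 = -4.49
i=2: S_2 = -5.18 + 0.69*2 = -3.8
i=3: S_3 = -5.18 + 0.69*3 = -3.11
i=4: S_4 = -5.18 + 0.69*4 = -2.42
i=5: S_5 = -5.18 + 0.69*5 = -1.73
The first 6 terms are: [-5.18, -4.49, -3.8, -3.11, -2.42, -1.73]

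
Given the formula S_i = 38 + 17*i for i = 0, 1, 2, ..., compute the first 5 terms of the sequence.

This is an arithmetic sequence.
i=0: S_0 = 38 + 17*0 = 38
i=1: S_1 = 38 + 17*1 = 55
i=2: S_2 = 38 + 17*2 = 72
i=3: S_3 = 38 + 17*3 = 89
i=4: S_4 = 38 + 17*4 = 106
The first 5 terms are: [38, 55, 72, 89, 106]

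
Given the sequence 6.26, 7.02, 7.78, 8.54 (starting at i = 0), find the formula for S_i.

Check differences: 7.02 - 6.26 = 0.76
7.78 - 7.02 = 0.76
Common difference d = 0.76.
First term a = 6.26.
Formula: S_i = 6.26 + 0.76*i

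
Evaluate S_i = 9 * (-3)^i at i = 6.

S_6 = 9 * (-3)^6 = 9 * 729 = 6561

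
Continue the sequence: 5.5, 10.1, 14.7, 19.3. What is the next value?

Differences: 10.1 - 5.5 = 4.6
This is an arithmetic sequence with common difference d = 4.6.
Next term = 19.3 + 4.6 = 23.9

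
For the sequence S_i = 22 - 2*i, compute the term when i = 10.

S_10 = 22 + -2*10 = 22 + -20 = 2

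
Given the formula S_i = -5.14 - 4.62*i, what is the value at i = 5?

S_5 = -5.14 + -4.62*5 = -5.14 + -23.1 = -28.24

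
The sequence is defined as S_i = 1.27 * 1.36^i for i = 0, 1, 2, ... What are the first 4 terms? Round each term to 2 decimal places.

This is a geometric sequence.
i=0: S_0 = 1.27 * 1.36^0 = 1.27
i=1: S_1 = 1.27 * 1.36^1 ≈ 1.73
i=2: S_2 = 1.27 * 1.36^2 ≈ 2.35
i=3: S_3 = 1.27 * 1.36^3 ≈ 3.19
The first 4 terms are: [1.27, 1.73, 2.35, 3.19]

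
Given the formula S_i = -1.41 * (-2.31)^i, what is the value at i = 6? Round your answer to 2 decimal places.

S_6 = -1.41 * (-2.31)^6 ≈ -1.41 * 151.9399 ≈ -214.24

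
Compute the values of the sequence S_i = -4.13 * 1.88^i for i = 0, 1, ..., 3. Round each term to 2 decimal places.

This is a geometric sequence.
i=0: S_0 = -4.13 * 1.88^0 = -4.13
i=1: S_1 = -4.13 * 1.88^1 ≈ -7.76
i=2: S_2 = -4.13 * 1.88^2 ≈ -14.6
i=3: S_3 = -4.13 * 1.88^3 ≈ -27.44
The first 4 terms are: [-4.13, -7.76, -14.6, -27.44]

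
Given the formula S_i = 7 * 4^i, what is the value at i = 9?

S_9 = 7 * 4^9 = 7 * 262144 = 1835008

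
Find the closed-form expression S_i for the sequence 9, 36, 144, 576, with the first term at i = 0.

Check ratios: 36 / 9 = 4.0
Common ratio r = 4.
First term a = 9.
Formula: S_i = 9 * 4^i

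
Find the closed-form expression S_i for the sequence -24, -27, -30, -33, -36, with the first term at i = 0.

Check differences: -27 - -24 = -3
-30 - -27 = -3
Common difference d = -3.
First term a = -24.
Formula: S_i = -24 - 3*i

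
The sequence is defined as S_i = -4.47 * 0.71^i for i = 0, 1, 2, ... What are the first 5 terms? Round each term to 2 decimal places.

This is a geometric sequence.
i=0: S_0 = -4.47 * 0.71^0 = -4.47
i=1: S_1 = -4.47 * 0.71^1 ≈ -3.17
i=2: S_2 = -4.47 * 0.71^2 ≈ -2.25
i=3: S_3 = -4.47 * 0.71^3 ≈ -1.6
i=4: S_4 = -4.47 * 0.71^4 ≈ -1.14
The first 5 terms are: [-4.47, -3.17, -2.25, -1.6, -1.14]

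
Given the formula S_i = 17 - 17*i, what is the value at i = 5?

S_5 = 17 + -17*5 = 17 + -85 = -68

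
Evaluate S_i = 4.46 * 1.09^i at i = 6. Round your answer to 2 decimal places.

S_6 = 4.46 * 1.09^6 ≈ 4.46 * 1.6771 ≈ 7.48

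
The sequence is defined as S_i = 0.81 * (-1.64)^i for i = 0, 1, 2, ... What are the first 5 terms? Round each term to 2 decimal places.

This is a geometric sequence.
i=0: S_0 = 0.81 * (-1.64)^0 = 0.81
i=1: S_1 = 0.81 * (-1.64)^1 ≈ -1.33
i=2: S_2 = 0.81 * (-1.64)^2 ≈ 2.18
i=3: S_3 = 0.81 * (-1.64)^3 ≈ -3.57
i=4: S_4 = 0.81 * (-1.64)^4 ≈ 5.86
The first 5 terms are: [0.81, -1.33, 2.18, -3.57, 5.86]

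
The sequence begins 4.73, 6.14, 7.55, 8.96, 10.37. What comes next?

Differences: 6.14 - 4.73 = 1.41
This is an arithmetic sequence with common difference d = 1.41.
Next term = 10.37 + 1.41 = 11.78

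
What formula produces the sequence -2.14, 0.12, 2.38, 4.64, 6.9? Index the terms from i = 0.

Check differences: 0.12 - -2.14 = 2.26
2.38 - 0.12 = 2.26
Common difference d = 2.26.
First term a = -2.14.
Formula: S_i = -2.14 + 2.26*i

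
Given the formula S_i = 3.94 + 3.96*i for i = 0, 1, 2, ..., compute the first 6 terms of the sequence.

This is an arithmetic sequence.
i=0: S_0 = 3.94 + 3.96*0 = 3.94
i=1: S_1 = 3.94 + 3.96*1 = 7.9
i=2: S_2 = 3.94 + 3.96*2 = 11.86
i=3: S_3 = 3.94 + 3.96*3 = 15.82
i=4: S_4 = 3.94 + 3.96*4 = 19.78
i=5: S_5 = 3.94 + 3.96*5 = 23.74
The first 6 terms are: [3.94, 7.9, 11.86, 15.82, 19.78, 23.74]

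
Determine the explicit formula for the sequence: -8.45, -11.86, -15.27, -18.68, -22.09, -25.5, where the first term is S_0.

Check differences: -11.86 - -8.45 = -3.41
-15.27 - -11.86 = -3.41
Common difference d = -3.41.
First term a = -8.45.
Formula: S_i = -8.45 - 3.41*i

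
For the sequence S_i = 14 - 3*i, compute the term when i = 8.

S_8 = 14 + -3*8 = 14 + -24 = -10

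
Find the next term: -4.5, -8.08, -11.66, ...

Differences: -8.08 - -4.5 = -3.58
This is an arithmetic sequence with common difference d = -3.58.
Next term = -11.66 + -3.58 = -15.24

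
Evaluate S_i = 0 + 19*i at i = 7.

S_7 = 0 + 19*7 = 0 + 133 = 133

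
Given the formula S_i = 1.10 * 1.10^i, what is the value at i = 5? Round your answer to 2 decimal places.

S_5 = 1.1 * 1.1^5 ≈ 1.1 * 1.6105 ≈ 1.77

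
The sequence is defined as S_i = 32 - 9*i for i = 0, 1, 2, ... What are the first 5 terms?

This is an arithmetic sequence.
i=0: S_0 = 32 + -9*0 = 32
i=1: S_1 = 32 + -9*1 = 23
i=2: S_2 = 32 + -9*2 = 14
i=3: S_3 = 32 + -9*3 = 5
i=4: S_4 = 32 + -9*4 = -4
The first 5 terms are: [32, 23, 14, 5, -4]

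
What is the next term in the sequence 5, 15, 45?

Ratios: 15 / 5 = 3.0
This is a geometric sequence with common ratio r = 3.
Next term = 45 * 3 = 135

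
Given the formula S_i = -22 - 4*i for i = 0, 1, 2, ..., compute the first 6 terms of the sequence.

This is an arithmetic sequence.
i=0: S_0 = -22 + -4*0 = -22
i=1: S_1 = -22 + -4*1 = -26
i=2: S_2 = -22 + -4*2 = -30
i=3: S_3 = -22 + -4*3 = -34
i=4: S_4 = -22 + -4*4 = -38
i=5: S_5 = -22 + -4*5 = -42
The first 6 terms are: [-22, -26, -30, -34, -38, -42]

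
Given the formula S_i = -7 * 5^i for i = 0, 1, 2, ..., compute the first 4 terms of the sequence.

This is a geometric sequence.
i=0: S_0 = -7 * 5^0 = -7
i=1: S_1 = -7 * 5^1 = -35
i=2: S_2 = -7 * 5^2 = -175
i=3: S_3 = -7 * 5^3 = -875
The first 4 terms are: [-7, -35, -175, -875]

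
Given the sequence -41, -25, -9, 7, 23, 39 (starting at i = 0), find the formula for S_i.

Check differences: -25 - -41 = 16
-9 - -25 = 16
Common difference d = 16.
First term a = -41.
Formula: S_i = -41 + 16*i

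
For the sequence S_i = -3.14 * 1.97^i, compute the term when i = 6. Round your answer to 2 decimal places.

S_6 = -3.14 * 1.97^6 ≈ -3.14 * 58.4517 ≈ -183.54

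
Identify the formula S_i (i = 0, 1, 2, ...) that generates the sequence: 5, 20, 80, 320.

Check ratios: 20 / 5 = 4.0
Common ratio r = 4.
First term a = 5.
Formula: S_i = 5 * 4^i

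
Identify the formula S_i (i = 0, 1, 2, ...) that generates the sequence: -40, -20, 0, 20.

Check differences: -20 - -40 = 20
0 - -20 = 20
Common difference d = 20.
First term a = -40.
Formula: S_i = -40 + 20*i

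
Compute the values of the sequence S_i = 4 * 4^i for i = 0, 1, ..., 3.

This is a geometric sequence.
i=0: S_0 = 4 * 4^0 = 4
i=1: S_1 = 4 * 4^1 = 16
i=2: S_2 = 4 * 4^2 = 64
i=3: S_3 = 4 * 4^3 = 256
The first 4 terms are: [4, 16, 64, 256]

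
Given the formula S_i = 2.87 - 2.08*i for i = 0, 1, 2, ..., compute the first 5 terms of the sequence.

This is an arithmetic sequence.
i=0: S_0 = 2.87 + -2.08*0 = 2.87
i=1: S_1 = 2.87 + -2.08*1 = 0.79
i=2: S_2 = 2.87 + -2.08*2 = -1.29
i=3: S_3 = 2.87 + -2.08*3 = -3.37
i=4: S_4 = 2.87 + -2.08*4 = -5.45
The first 5 terms are: [2.87, 0.79, -1.29, -3.37, -5.45]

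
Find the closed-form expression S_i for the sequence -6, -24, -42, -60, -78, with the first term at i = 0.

Check differences: -24 - -6 = -18
-42 - -24 = -18
Common difference d = -18.
First term a = -6.
Formula: S_i = -6 - 18*i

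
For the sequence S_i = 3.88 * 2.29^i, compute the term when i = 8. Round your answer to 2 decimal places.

S_8 = 3.88 * 2.29^8 ≈ 3.88 * 756.2822 ≈ 2934.37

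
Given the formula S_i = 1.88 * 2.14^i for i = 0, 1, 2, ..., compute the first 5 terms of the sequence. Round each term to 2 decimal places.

This is a geometric sequence.
i=0: S_0 = 1.88 * 2.14^0 = 1.88
i=1: S_1 = 1.88 * 2.14^1 ≈ 4.02
i=2: S_2 = 1.88 * 2.14^2 ≈ 8.61
i=3: S_3 = 1.88 * 2.14^3 ≈ 18.42
i=4: S_4 = 1.88 * 2.14^4 ≈ 39.43
The first 5 terms are: [1.88, 4.02, 8.61, 18.42, 39.43]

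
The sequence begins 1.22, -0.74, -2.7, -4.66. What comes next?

Differences: -0.74 - 1.22 = -1.96
This is an arithmetic sequence with common difference d = -1.96.
Next term = -4.66 + -1.96 = -6.62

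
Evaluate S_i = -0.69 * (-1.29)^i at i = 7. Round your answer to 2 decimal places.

S_7 = -0.69 * (-1.29)^7 ≈ -0.69 * -5.9447 ≈ 4.1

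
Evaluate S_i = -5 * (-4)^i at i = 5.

S_5 = -5 * (-4)^5 = -5 * -1024 = 5120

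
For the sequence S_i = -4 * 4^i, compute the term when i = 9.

S_9 = -4 * 4^9 = -4 * 262144 = -1048576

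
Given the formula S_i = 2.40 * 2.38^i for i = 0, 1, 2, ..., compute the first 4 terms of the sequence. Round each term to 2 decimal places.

This is a geometric sequence.
i=0: S_0 = 2.4 * 2.38^0 = 2.4
i=1: S_1 = 2.4 * 2.38^1 ≈ 5.71
i=2: S_2 = 2.4 * 2.38^2 ≈ 13.59
i=3: S_3 = 2.4 * 2.38^3 ≈ 32.36
The first 4 terms are: [2.4, 5.71, 13.59, 32.36]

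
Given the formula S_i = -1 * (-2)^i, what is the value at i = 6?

S_6 = -1 * (-2)^6 = -1 * 64 = -64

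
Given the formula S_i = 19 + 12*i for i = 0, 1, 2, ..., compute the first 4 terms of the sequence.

This is an arithmetic sequence.
i=0: S_0 = 19 + 12*0 = 19
i=1: S_1 = 19 + 12*1 = 31
i=2: S_2 = 19 + 12*2 = 43
i=3: S_3 = 19 + 12*3 = 55
The first 4 terms are: [19, 31, 43, 55]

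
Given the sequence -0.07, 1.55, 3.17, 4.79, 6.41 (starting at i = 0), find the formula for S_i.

Check differences: 1.55 - -0.07 = 1.62
3.17 - 1.55 = 1.62
Common difference d = 1.62.
First term a = -0.07.
Formula: S_i = -0.07 + 1.62*i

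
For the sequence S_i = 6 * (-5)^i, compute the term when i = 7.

S_7 = 6 * (-5)^7 = 6 * -78125 = -468750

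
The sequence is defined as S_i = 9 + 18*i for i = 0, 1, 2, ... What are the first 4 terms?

This is an arithmetic sequence.
i=0: S_0 = 9 + 18*0 = 9
i=1: S_1 = 9 + 18*1 = 27
i=2: S_2 = 9 + 18*2 = 45
i=3: S_3 = 9 + 18*3 = 63
The first 4 terms are: [9, 27, 45, 63]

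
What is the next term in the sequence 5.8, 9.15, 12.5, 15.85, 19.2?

Differences: 9.15 - 5.8 = 3.35
This is an arithmetic sequence with common difference d = 3.35.
Next term = 19.2 + 3.35 = 22.55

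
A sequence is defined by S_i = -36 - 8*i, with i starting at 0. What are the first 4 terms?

This is an arithmetic sequence.
i=0: S_0 = -36 + -8*0 = -36
i=1: S_1 = -36 + -8*1 = -44
i=2: S_2 = -36 + -8*2 = -52
i=3: S_3 = -36 + -8*3 = -60
The first 4 terms are: [-36, -44, -52, -60]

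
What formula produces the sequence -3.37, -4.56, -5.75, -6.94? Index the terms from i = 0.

Check differences: -4.56 - -3.37 = -1.19
-5.75 - -4.56 = -1.19
Common difference d = -1.19.
First term a = -3.37.
Formula: S_i = -3.37 - 1.19*i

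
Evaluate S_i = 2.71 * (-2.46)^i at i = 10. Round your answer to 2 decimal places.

S_10 = 2.71 * (-2.46)^10 ≈ 2.71 * 8116.1688 ≈ 21994.82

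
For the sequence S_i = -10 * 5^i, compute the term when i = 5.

S_5 = -10 * 5^5 = -10 * 3125 = -31250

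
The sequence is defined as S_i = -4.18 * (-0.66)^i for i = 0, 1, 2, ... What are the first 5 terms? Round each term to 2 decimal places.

This is a geometric sequence.
i=0: S_0 = -4.18 * (-0.66)^0 = -4.18
i=1: S_1 = -4.18 * (-0.66)^1 ≈ 2.76
i=2: S_2 = -4.18 * (-0.66)^2 ≈ -1.82
i=3: S_3 = -4.18 * (-0.66)^3 ≈ 1.2
i=4: S_4 = -4.18 * (-0.66)^4 ≈ -0.79
The first 5 terms are: [-4.18, 2.76, -1.82, 1.2, -0.79]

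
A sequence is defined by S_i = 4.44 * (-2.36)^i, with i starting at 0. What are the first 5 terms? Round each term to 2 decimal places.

This is a geometric sequence.
i=0: S_0 = 4.44 * (-2.36)^0 = 4.44
i=1: S_1 = 4.44 * (-2.36)^1 ≈ -10.48
i=2: S_2 = 4.44 * (-2.36)^2 ≈ 24.73
i=3: S_3 = 4.44 * (-2.36)^3 ≈ -58.36
i=4: S_4 = 4.44 * (-2.36)^4 ≈ 137.73
The first 5 terms are: [4.44, -10.48, 24.73, -58.36, 137.73]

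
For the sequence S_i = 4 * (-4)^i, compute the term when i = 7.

S_7 = 4 * (-4)^7 = 4 * -16384 = -65536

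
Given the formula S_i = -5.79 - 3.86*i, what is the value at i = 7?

S_7 = -5.79 + -3.86*7 = -5.79 + -27.02 = -32.81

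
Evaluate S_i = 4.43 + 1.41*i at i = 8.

S_8 = 4.43 + 1.41*8 = 4.43 + 11.28 = 15.71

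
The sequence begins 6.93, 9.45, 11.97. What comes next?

Differences: 9.45 - 6.93 = 2.52
This is an arithmetic sequence with common difference d = 2.52.
Next term = 11.97 + 2.52 = 14.49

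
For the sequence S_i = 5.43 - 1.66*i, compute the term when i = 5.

S_5 = 5.43 + -1.66*5 = 5.43 + -8.3 = -2.87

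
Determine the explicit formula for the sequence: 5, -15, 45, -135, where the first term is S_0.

Check ratios: -15 / 5 = -3.0
Common ratio r = -3.
First term a = 5.
Formula: S_i = 5 * (-3)^i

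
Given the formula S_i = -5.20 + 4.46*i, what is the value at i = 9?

S_9 = -5.2 + 4.46*9 = -5.2 + 40.14 = 34.94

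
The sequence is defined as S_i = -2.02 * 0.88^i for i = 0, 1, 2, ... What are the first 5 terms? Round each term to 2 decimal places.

This is a geometric sequence.
i=0: S_0 = -2.02 * 0.88^0 = -2.02
i=1: S_1 = -2.02 * 0.88^1 ≈ -1.78
i=2: S_2 = -2.02 * 0.88^2 ≈ -1.56
i=3: S_3 = -2.02 * 0.88^3 ≈ -1.38
i=4: S_4 = -2.02 * 0.88^4 ≈ -1.21
The first 5 terms are: [-2.02, -1.78, -1.56, -1.38, -1.21]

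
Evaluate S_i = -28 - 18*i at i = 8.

S_8 = -28 + -18*8 = -28 + -144 = -172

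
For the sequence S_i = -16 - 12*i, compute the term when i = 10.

S_10 = -16 + -12*10 = -16 + -120 = -136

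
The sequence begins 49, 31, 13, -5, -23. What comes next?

Differences: 31 - 49 = -18
This is an arithmetic sequence with common difference d = -18.
Next term = -23 + -18 = -41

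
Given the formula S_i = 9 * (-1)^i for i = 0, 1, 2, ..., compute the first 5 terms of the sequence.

This is a geometric sequence.
i=0: S_0 = 9 * (-1)^0 = 9
i=1: S_1 = 9 * (-1)^1 = -9
i=2: S_2 = 9 * (-1)^2 = 9
i=3: S_3 = 9 * (-1)^3 = -9
i=4: S_4 = 9 * (-1)^4 = 9
The first 5 terms are: [9, -9, 9, -9, 9]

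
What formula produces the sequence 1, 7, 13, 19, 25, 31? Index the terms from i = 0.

Check differences: 7 - 1 = 6
13 - 7 = 6
Common difference d = 6.
First term a = 1.
Formula: S_i = 1 + 6*i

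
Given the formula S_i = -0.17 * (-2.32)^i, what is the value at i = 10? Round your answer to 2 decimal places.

S_10 = -0.17 * (-2.32)^10 ≈ -0.17 * 4517.3095 ≈ -767.94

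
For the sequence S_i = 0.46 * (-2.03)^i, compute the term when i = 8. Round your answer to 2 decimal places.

S_8 = 0.46 * (-2.03)^8 ≈ 0.46 * 288.3821 ≈ 132.66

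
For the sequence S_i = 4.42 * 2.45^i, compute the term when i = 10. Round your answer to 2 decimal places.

S_10 = 4.42 * 2.45^10 ≈ 4.42 * 7792.2135 ≈ 34441.58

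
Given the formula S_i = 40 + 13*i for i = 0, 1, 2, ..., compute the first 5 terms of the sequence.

This is an arithmetic sequence.
i=0: S_0 = 40 + 13*0 = 40
i=1: S_1 = 40 + 13*1 = 53
i=2: S_2 = 40 + 13*2 = 66
i=3: S_3 = 40 + 13*3 = 79
i=4: S_4 = 40 + 13*4 = 92
The first 5 terms are: [40, 53, 66, 79, 92]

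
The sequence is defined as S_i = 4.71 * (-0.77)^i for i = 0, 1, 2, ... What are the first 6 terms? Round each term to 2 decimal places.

This is a geometric sequence.
i=0: S_0 = 4.71 * (-0.77)^0 = 4.71
i=1: S_1 = 4.71 * (-0.77)^1 ≈ -3.63
i=2: S_2 = 4.71 * (-0.77)^2 ≈ 2.79
i=3: S_3 = 4.71 * (-0.77)^3 ≈ -2.15
i=4: S_4 = 4.71 * (-0.77)^4 ≈ 1.66
i=5: S_5 = 4.71 * (-0.77)^5 ≈ -1.27
The first 6 terms are: [4.71, -3.63, 2.79, -2.15, 1.66, -1.27]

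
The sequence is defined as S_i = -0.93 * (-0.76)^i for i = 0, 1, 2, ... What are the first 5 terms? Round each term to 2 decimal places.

This is a geometric sequence.
i=0: S_0 = -0.93 * (-0.76)^0 = -0.93
i=1: S_1 = -0.93 * (-0.76)^1 ≈ 0.71
i=2: S_2 = -0.93 * (-0.76)^2 ≈ -0.54
i=3: S_3 = -0.93 * (-0.76)^3 ≈ 0.41
i=4: S_4 = -0.93 * (-0.76)^4 ≈ -0.31
The first 5 terms are: [-0.93, 0.71, -0.54, 0.41, -0.31]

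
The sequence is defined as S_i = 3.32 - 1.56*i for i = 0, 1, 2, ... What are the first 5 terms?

This is an arithmetic sequence.
i=0: S_0 = 3.32 + -1.56*0 = 3.32
i=1: S_1 = 3.32 + -1.56*1 = 1.76
i=2: S_2 = 3.32 + -1.56*2 = 0.2
i=3: S_3 = 3.32 + -1.56*3 = -1.36
i=4: S_4 = 3.32 + -1.56*4 = -2.92
The first 5 terms are: [3.32, 1.76, 0.2, -1.36, -2.92]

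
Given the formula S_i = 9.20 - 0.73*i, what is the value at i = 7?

S_7 = 9.2 + -0.73*7 = 9.2 + -5.11 = 4.09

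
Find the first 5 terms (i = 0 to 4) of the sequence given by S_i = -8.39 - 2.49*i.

This is an arithmetic sequence.
i=0: S_0 = -8.39 + -2.49*0 = -8.39
i=1: S_1 = -8.39 + -2.49*1 = -10.88
i=2: S_2 = -8.39 + -2.49*2 = -13.37
i=3: S_3 = -8.39 + -2.49*3 = -15.86
i=4: S_4 = -8.39 + -2.49*4 = -18.35
The first 5 terms are: [-8.39, -10.88, -13.37, -15.86, -18.35]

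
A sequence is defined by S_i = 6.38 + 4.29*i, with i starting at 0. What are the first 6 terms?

This is an arithmetic sequence.
i=0: S_0 = 6.38 + 4.29*0 = 6.38
i=1: S_1 = 6.38 + 4.29*1 = 10.67
i=2: S_2 = 6.38 + 4.29*2 = 14.96
i=3: S_3 = 6.38 + 4.29*3 = 19.25
i=4: S_4 = 6.38 + 4.29*4 = 23.54
i=5: S_5 = 6.38 + 4.29*5 = 27.83
The first 6 terms are: [6.38, 10.67, 14.96, 19.25, 23.54, 27.83]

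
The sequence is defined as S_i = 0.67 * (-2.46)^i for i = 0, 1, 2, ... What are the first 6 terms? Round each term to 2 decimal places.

This is a geometric sequence.
i=0: S_0 = 0.67 * (-2.46)^0 = 0.67
i=1: S_1 = 0.67 * (-2.46)^1 ≈ -1.65
i=2: S_2 = 0.67 * (-2.46)^2 ≈ 4.05
i=3: S_3 = 0.67 * (-2.46)^3 ≈ -9.97
i=4: S_4 = 0.67 * (-2.46)^4 ≈ 24.54
i=5: S_5 = 0.67 * (-2.46)^5 ≈ -60.36
The first 6 terms are: [0.67, -1.65, 4.05, -9.97, 24.54, -60.36]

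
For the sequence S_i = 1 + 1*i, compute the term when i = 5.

S_5 = 1 + 1*5 = 1 + 5 = 6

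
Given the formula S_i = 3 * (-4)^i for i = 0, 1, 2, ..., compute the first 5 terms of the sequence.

This is a geometric sequence.
i=0: S_0 = 3 * (-4)^0 = 3
i=1: S_1 = 3 * (-4)^1 = -12
i=2: S_2 = 3 * (-4)^2 = 48
i=3: S_3 = 3 * (-4)^3 = -192
i=4: S_4 = 3 * (-4)^4 = 768
The first 5 terms are: [3, -12, 48, -192, 768]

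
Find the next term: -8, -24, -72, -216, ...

Ratios: -24 / -8 = 3.0
This is a geometric sequence with common ratio r = 3.
Next term = -216 * 3 = -648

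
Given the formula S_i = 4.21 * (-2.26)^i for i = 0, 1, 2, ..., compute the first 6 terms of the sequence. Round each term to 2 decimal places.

This is a geometric sequence.
i=0: S_0 = 4.21 * (-2.26)^0 = 4.21
i=1: S_1 = 4.21 * (-2.26)^1 ≈ -9.51
i=2: S_2 = 4.21 * (-2.26)^2 ≈ 21.5
i=3: S_3 = 4.21 * (-2.26)^3 ≈ -48.6
i=4: S_4 = 4.21 * (-2.26)^4 ≈ 109.83
i=5: S_5 = 4.21 * (-2.26)^5 ≈ -248.21
The first 6 terms are: [4.21, -9.51, 21.5, -48.6, 109.83, -248.21]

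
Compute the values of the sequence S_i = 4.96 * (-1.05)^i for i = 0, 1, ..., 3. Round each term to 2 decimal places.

This is a geometric sequence.
i=0: S_0 = 4.96 * (-1.05)^0 = 4.96
i=1: S_1 = 4.96 * (-1.05)^1 ≈ -5.21
i=2: S_2 = 4.96 * (-1.05)^2 ≈ 5.47
i=3: S_3 = 4.96 * (-1.05)^3 ≈ -5.74
The first 4 terms are: [4.96, -5.21, 5.47, -5.74]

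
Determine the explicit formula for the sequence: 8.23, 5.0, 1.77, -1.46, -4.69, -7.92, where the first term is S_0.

Check differences: 5.0 - 8.23 = -3.23
1.77 - 5.0 = -3.23
Common difference d = -3.23.
First term a = 8.23.
Formula: S_i = 8.23 - 3.23*i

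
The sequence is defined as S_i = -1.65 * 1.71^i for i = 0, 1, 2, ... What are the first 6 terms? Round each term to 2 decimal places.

This is a geometric sequence.
i=0: S_0 = -1.65 * 1.71^0 = -1.65
i=1: S_1 = -1.65 * 1.71^1 ≈ -2.82
i=2: S_2 = -1.65 * 1.71^2 ≈ -4.82
i=3: S_3 = -1.65 * 1.71^3 ≈ -8.25
i=4: S_4 = -1.65 * 1.71^4 ≈ -14.11
i=5: S_5 = -1.65 * 1.71^5 ≈ -24.12
The first 6 terms are: [-1.65, -2.82, -4.82, -8.25, -14.11, -24.12]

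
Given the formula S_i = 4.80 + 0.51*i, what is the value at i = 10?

S_10 = 4.8 + 0.51*10 = 4.8 + 5.1 = 9.9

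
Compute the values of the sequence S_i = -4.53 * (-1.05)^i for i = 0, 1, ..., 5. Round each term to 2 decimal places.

This is a geometric sequence.
i=0: S_0 = -4.53 * (-1.05)^0 = -4.53
i=1: S_1 = -4.53 * (-1.05)^1 ≈ 4.76
i=2: S_2 = -4.53 * (-1.05)^2 ≈ -4.99
i=3: S_3 = -4.53 * (-1.05)^3 ≈ 5.24
i=4: S_4 = -4.53 * (-1.05)^4 ≈ -5.51
i=5: S_5 = -4.53 * (-1.05)^5 ≈ 5.78
The first 6 terms are: [-4.53, 4.76, -4.99, 5.24, -5.51, 5.78]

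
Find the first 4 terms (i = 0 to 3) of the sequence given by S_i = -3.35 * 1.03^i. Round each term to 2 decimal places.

This is a geometric sequence.
i=0: S_0 = -3.35 * 1.03^0 = -3.35
i=1: S_1 = -3.35 * 1.03^1 ≈ -3.45
i=2: S_2 = -3.35 * 1.03^2 ≈ -3.55
i=3: S_3 = -3.35 * 1.03^3 ≈ -3.66
The first 4 terms are: [-3.35, -3.45, -3.55, -3.66]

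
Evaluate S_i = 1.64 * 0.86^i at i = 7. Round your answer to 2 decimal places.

S_7 = 1.64 * 0.86^7 ≈ 1.64 * 0.3479 ≈ 0.57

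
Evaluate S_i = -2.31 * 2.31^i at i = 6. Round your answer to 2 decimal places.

S_6 = -2.31 * 2.31^6 ≈ -2.31 * 151.9399 ≈ -350.98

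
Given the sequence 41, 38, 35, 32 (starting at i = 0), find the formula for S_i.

Check differences: 38 - 41 = -3
35 - 38 = -3
Common difference d = -3.
First term a = 41.
Formula: S_i = 41 - 3*i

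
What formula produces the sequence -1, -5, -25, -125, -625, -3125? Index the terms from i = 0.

Check ratios: -5 / -1 = 5.0
Common ratio r = 5.
First term a = -1.
Formula: S_i = -1 * 5^i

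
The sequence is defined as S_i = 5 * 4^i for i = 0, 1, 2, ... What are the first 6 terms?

This is a geometric sequence.
i=0: S_0 = 5 * 4^0 = 5
i=1: S_1 = 5 * 4^1 = 20
i=2: S_2 = 5 * 4^2 = 80
i=3: S_3 = 5 * 4^3 = 320
i=4: S_4 = 5 * 4^4 = 1280
i=5: S_5 = 5 * 4^5 = 5120
The first 6 terms are: [5, 20, 80, 320, 1280, 5120]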